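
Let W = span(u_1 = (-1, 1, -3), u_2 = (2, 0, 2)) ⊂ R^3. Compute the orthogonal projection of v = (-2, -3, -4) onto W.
proj_W(v) = (-10/3, -1/3, -8/3)

Set up U = [u_1 | ... | u_2] ∈ R^(3×2). The projector onto W = col(U) is P = U (U^T U)^(-1) U^T.
Compute U^T U =
  [11, -8]
  [-8, 8],
and U^T v = (11, -12).
Solve U^T U · c = U^T v for the coefficients: c = (-1/3, -11/6). The projection is proj_W(v) = U c.
Check: (v - proj_W(v)) · u_1 = 0  (should be 0).
Check: (v - proj_W(v)) · u_2 = 0  (should be 0).
Result: proj_W(v) = (-10/3, -1/3, -8/3).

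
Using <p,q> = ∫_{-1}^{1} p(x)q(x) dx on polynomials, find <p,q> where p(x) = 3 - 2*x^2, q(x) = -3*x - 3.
<p,q> = -14

Expand the product: p(x)·q(x) = 6*x^3 + 6*x^2 - 9*x - 9.
∫_{-1}^{1} of each monomial x^k gives [2/(k+1) if k even, 0 if k odd]. Integrating term-by-term (or equivalently evaluating the antiderivative F(x) = 3*x^4/2 + 2*x^3 - 9*x^2/2 - 9*x at the endpoints):
  F(1) − F(−1) = -10 − (4) = -14.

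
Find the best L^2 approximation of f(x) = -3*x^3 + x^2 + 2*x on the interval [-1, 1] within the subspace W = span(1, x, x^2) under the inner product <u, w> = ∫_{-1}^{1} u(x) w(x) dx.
g(x) = x^2 + x/5

The best approximation g ∈ W is the orthogonal projection of f onto W. Writing g = a_0 + a_1 x + a_2 x^2, the coefficients solve the normal equations G · a = b where
  G_{ij} = <φ_i, φ_j> and b_i = <f, φ_i>, with φ_0 = 1, φ_1 = x, φ_2 = x^2.
G =
  [2, 0, 2/3]
  [0, 2/3, 0]
  [2/3, 0, 2/5],
b = (2/3, 2/15, 2/5).
Solving gives a_0 = 0, a_1 = 1/5, a_2 = 1, so
  g(x) = x^2 + x/5.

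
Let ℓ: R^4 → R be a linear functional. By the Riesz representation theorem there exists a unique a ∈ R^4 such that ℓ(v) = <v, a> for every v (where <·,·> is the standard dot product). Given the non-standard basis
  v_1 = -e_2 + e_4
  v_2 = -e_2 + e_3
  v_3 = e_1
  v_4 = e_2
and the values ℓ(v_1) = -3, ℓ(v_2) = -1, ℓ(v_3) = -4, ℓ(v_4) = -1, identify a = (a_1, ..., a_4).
a = (-4, -1, -2, -4)

Write a = (a_1, ..., a_4) in the standard basis. For each basis vector v_i, ℓ(v_i) = <v_i, a> is a linear equation in the a_j's. Collect the n equations into a matrix system V a = ℓ, where row i of V is v_i (expressed in the standard basis). Since V is invertible (lower-triangular with 1s on the diagonal, up to permutation), solve by back-substitution:
  V =
[[0, -1, 0, 1],
 [0, -1, 1, 0],
 [1, 0, 0, 0],
 [0, 1, 0, 0]]
  V a = (-3, -1, -4, -1)
Solving gives a = (-4, -1, -2, -4).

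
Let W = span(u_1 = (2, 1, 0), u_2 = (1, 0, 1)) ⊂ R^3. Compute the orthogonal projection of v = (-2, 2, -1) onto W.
proj_W(v) = (-7/6, 1/3, -11/6)

Set up U = [u_1 | ... | u_2] ∈ R^(3×2). The projector onto W = col(U) is P = U (U^T U)^(-1) U^T.
Compute U^T U =
  [5, 2]
  [2, 2],
and U^T v = (-2, -3).
Solve U^T U · c = U^T v for the coefficients: c = (1/3, -11/6). The projection is proj_W(v) = U c.
Check: (v - proj_W(v)) · u_1 = 0  (should be 0).
Check: (v - proj_W(v)) · u_2 = 0  (should be 0).
Result: proj_W(v) = (-7/6, 1/3, -11/6).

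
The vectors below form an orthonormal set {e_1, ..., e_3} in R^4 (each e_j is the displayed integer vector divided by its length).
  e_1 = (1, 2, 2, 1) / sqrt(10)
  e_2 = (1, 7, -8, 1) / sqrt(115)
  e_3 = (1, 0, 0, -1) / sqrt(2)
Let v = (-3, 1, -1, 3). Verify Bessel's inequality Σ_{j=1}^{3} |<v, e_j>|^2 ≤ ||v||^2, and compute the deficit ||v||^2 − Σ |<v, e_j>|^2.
Σ |<v, e_j>|^2 = 459/23; ||v||^2 = 20; deficit = 1/23

Write each e_j = u_j / sqrt(<u_j, u_j>) where u_j is the displayed integer vector. Then <v, e_j> = <v, u_j> / sqrt(<u_j, u_j>), so |<v, e_j>|^2 = <v, u_j>^2 / <u_j, u_j>.
Coefficients: <v, e_1> = 0/sqrt(10), <v, e_2> = 15/sqrt(115), <v, e_3> = -6/sqrt(2).
Square and sum: Σ |<v, e_j>|^2 = 459/23.
Compute ||v||^2 = v·v = 20.
Deficit = 20 − 459/23 = 1/23 ≥ 0, confirming Bessel's inequality. (The deficit equals ||v − Σ <v,e_j> e_j||^2, the squared distance from v to span{e_j}.)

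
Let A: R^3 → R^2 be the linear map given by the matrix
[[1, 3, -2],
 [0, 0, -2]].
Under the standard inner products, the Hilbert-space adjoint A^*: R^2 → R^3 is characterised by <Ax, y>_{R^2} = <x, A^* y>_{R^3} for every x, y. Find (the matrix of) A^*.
A^* = A^T =
[[1, 0],
 [3, 0],
 [-2, -2]]

For real matrices with standard dot products, the defining identity <Ax, y> = <x, A^* y> gives (Ax)^T y = x^T (A^*) y, i.e. x^T A^T y = x^T (A^*) y. Since this holds for all x, y, we must have A^* = A^T. Therefore
A^* =
[[1, 0],
 [3, 0],
 [-2, -2]].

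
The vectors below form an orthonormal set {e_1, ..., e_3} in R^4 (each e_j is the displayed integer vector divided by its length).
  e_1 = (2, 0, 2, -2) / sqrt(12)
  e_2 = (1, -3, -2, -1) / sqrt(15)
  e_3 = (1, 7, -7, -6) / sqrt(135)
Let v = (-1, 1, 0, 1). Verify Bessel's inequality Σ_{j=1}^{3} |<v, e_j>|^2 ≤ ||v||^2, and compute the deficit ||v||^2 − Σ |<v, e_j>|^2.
Σ |<v, e_j>|^2 = 3; ||v||^2 = 3; deficit = 0

Write each e_j = u_j / sqrt(<u_j, u_j>) where u_j is the displayed integer vector. Then <v, e_j> = <v, u_j> / sqrt(<u_j, u_j>), so |<v, e_j>|^2 = <v, u_j>^2 / <u_j, u_j>.
Coefficients: <v, e_1> = -4/sqrt(12), <v, e_2> = -5/sqrt(15), <v, e_3> = 0/sqrt(135).
Square and sum: Σ |<v, e_j>|^2 = 3.
Compute ||v||^2 = v·v = 3.
Deficit = 3 − 3 = 0 ≥ 0, confirming Bessel's inequality. (The deficit equals ||v − Σ <v,e_j> e_j||^2, the squared distance from v to span{e_j}.)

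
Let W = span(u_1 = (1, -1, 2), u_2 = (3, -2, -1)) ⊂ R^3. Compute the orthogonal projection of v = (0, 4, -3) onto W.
proj_W(v) = (-5/3, 5/3, -10/3)

Set up U = [u_1 | ... | u_2] ∈ R^(3×2). The projector onto W = col(U) is P = U (U^T U)^(-1) U^T.
Compute U^T U =
  [6, 3]
  [3, 14],
and U^T v = (-10, -5).
Solve U^T U · c = U^T v for the coefficients: c = (-5/3, 0). The projection is proj_W(v) = U c.
Check: (v - proj_W(v)) · u_1 = 0  (should be 0).
Check: (v - proj_W(v)) · u_2 = 0  (should be 0).
Result: proj_W(v) = (-5/3, 5/3, -10/3).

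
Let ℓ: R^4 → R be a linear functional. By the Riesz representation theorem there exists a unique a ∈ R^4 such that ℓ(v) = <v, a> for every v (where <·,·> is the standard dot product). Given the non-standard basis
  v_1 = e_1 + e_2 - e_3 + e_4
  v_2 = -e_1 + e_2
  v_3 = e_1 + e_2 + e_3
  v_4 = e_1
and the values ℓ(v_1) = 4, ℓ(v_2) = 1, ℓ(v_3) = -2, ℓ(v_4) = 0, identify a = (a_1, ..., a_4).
a = (0, 1, -3, 0)

Write a = (a_1, ..., a_4) in the standard basis. For each basis vector v_i, ℓ(v_i) = <v_i, a> is a linear equation in the a_j's. Collect the n equations into a matrix system V a = ℓ, where row i of V is v_i (expressed in the standard basis). Since V is invertible (lower-triangular with 1s on the diagonal, up to permutation), solve by back-substitution:
  V =
[[1, 1, -1, 1],
 [-1, 1, 0, 0],
 [1, 1, 1, 0],
 [1, 0, 0, 0]]
  V a = (4, 1, -2, 0)
Solving gives a = (0, 1, -3, 0).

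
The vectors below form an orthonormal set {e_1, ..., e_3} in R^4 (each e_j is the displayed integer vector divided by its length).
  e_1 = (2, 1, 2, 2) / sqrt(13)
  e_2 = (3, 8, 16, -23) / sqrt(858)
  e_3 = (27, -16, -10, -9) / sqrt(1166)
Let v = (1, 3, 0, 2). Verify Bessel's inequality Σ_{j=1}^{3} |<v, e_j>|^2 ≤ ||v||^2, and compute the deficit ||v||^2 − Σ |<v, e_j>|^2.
Σ |<v, e_j>|^2 = 1265/159; ||v||^2 = 14; deficit = 961/159

Write each e_j = u_j / sqrt(<u_j, u_j>) where u_j is the displayed integer vector. Then <v, e_j> = <v, u_j> / sqrt(<u_j, u_j>), so |<v, e_j>|^2 = <v, u_j>^2 / <u_j, u_j>.
Coefficients: <v, e_1> = 9/sqrt(13), <v, e_2> = -19/sqrt(858), <v, e_3> = -39/sqrt(1166).
Square and sum: Σ |<v, e_j>|^2 = 1265/159.
Compute ||v||^2 = v·v = 14.
Deficit = 14 − 1265/159 = 961/159 ≥ 0, confirming Bessel's inequality. (The deficit equals ||v − Σ <v,e_j> e_j||^2, the squared distance from v to span{e_j}.)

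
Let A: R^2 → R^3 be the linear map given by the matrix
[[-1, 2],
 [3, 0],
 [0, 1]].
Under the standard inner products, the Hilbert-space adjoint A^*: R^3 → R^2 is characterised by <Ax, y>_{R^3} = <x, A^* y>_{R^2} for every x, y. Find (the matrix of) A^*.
A^* = A^T =
[[-1, 3, 0],
 [2, 0, 1]]

For real matrices with standard dot products, the defining identity <Ax, y> = <x, A^* y> gives (Ax)^T y = x^T (A^*) y, i.e. x^T A^T y = x^T (A^*) y. Since this holds for all x, y, we must have A^* = A^T. Therefore
A^* =
[[-1, 3, 0],
 [2, 0, 1]].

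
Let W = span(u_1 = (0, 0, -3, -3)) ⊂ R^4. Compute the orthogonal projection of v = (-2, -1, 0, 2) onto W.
proj_W(v) = (0, 0, 1, 1)

Set up U = [u_1 | ... | u_1] ∈ R^(4×1). The projector onto W = col(U) is P = U (U^T U)^(-1) U^T.
Compute U^T U =
  [18],
and U^T v = (-6).
Solve U^T U · c = U^T v for the coefficients: c = (-1/3). The projection is proj_W(v) = U c.
Check: (v - proj_W(v)) · u_1 = 0  (should be 0).
Result: proj_W(v) = (0, 0, 1, 1).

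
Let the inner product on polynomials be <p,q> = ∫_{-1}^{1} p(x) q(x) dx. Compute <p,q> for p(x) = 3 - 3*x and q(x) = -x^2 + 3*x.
<p,q> = -8

Expand the product: p(x)·q(x) = 3*x^3 - 12*x^2 + 9*x.
∫_{-1}^{1} of each monomial x^k gives [2/(k+1) if k even, 0 if k odd]. Integrating term-by-term (or equivalently evaluating the antiderivative F(x) = 3*x^4/4 - 4*x^3 + 9*x^2/2 at the endpoints):
  F(1) − F(−1) = 5/4 − (37/4) = -8.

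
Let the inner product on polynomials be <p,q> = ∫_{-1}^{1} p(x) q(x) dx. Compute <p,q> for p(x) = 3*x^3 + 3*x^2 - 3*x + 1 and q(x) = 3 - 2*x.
<p,q> = 68/5

Expand the product: p(x)·q(x) = -6*x^4 + 3*x^3 + 15*x^2 - 11*x + 3.
∫_{-1}^{1} of each monomial x^k gives [2/(k+1) if k even, 0 if k odd]. Integrating term-by-term (or equivalently evaluating the antiderivative F(x) = -6*x^5/5 + 3*x^4/4 + 5*x^3 - 11*x^2/2 + 3*x at the endpoints):
  F(1) − F(−1) = 41/20 − (-231/20) = 68/5.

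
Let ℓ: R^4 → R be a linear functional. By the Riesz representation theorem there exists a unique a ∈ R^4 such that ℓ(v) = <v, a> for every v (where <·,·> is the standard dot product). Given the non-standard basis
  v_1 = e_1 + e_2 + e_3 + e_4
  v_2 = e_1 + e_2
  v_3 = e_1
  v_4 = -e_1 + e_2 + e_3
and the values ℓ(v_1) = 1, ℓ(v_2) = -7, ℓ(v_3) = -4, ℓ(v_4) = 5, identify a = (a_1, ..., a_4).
a = (-4, -3, 4, 4)

Write a = (a_1, ..., a_4) in the standard basis. For each basis vector v_i, ℓ(v_i) = <v_i, a> is a linear equation in the a_j's. Collect the n equations into a matrix system V a = ℓ, where row i of V is v_i (expressed in the standard basis). Since V is invertible (lower-triangular with 1s on the diagonal, up to permutation), solve by back-substitution:
  V =
[[1, 1, 1, 1],
 [1, 1, 0, 0],
 [1, 0, 0, 0],
 [-1, 1, 1, 0]]
  V a = (1, -7, -4, 5)
Solving gives a = (-4, -3, 4, 4).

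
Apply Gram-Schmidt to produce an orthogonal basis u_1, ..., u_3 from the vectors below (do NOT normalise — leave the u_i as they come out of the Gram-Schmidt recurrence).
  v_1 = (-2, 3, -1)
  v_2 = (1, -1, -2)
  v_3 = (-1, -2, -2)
Orthogonal basis:
  u_1 = (-2, 3, -1)
  u_2 = (4/7, -5/14, -31/14)
  u_3 = (-133/75, -19/15, -19/75)

Apply the Gram-Schmidt recurrence
  u_1 = v_1
  u_i = v_i − Σ_{j<i} ((v_i · u_j) / (u_j · u_j)) · u_j.

Step by step this gives:
  u_1 = (-2, 3, -1)
  u_2 = (4/7, -5/14, -31/14)
  u_3 = (-133/75, -19/15, -19/75)

Orthogonality check:
  u_2 · u_1 = 0 (should be 0)
  u_3 · u_1 = 0 (should be 0)
  u_3 · u_2 = 0 (should be 0)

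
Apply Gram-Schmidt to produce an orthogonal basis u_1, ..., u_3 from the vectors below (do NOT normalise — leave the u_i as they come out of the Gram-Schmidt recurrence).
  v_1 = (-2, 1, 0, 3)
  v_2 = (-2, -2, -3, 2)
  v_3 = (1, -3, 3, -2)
Orthogonal basis:
  u_1 = (-2, 1, 0, 3)
  u_2 = (-6/7, -18/7, -3, 2/7)
  u_3 = (-82/115, -607/230, 288/115, 93/230)

Apply the Gram-Schmidt recurrence
  u_1 = v_1
  u_i = v_i − Σ_{j<i} ((v_i · u_j) / (u_j · u_j)) · u_j.

Step by step this gives:
  u_1 = (-2, 1, 0, 3)
  u_2 = (-6/7, -18/7, -3, 2/7)
  u_3 = (-82/115, -607/230, 288/115, 93/230)

Orthogonality check:
  u_2 · u_1 = 0 (should be 0)
  u_3 · u_1 = 0 (should be 0)
  u_3 · u_2 = 0 (should be 0)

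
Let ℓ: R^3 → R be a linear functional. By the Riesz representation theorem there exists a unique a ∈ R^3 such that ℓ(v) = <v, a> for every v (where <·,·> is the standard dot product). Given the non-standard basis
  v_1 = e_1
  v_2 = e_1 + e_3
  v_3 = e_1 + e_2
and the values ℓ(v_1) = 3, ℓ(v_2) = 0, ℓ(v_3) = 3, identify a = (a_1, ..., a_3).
a = (3, 0, -3)

Write a = (a_1, ..., a_3) in the standard basis. For each basis vector v_i, ℓ(v_i) = <v_i, a> is a linear equation in the a_j's. Collect the n equations into a matrix system V a = ℓ, where row i of V is v_i (expressed in the standard basis). Since V is invertible (lower-triangular with 1s on the diagonal, up to permutation), solve by back-substitution:
  V =
[[1, 0, 0],
 [1, 0, 1],
 [1, 1, 0]]
  V a = (3, 0, 3)
Solving gives a = (3, 0, -3).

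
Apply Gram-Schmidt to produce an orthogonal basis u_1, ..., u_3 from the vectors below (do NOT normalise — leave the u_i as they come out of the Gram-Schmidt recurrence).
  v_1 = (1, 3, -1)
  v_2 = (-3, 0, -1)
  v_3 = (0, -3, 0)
Orthogonal basis:
  u_1 = (1, 3, -1)
  u_2 = (-31/11, 6/11, -13/11)
  u_3 = (18/53, -24/53, -54/53)

Apply the Gram-Schmidt recurrence
  u_1 = v_1
  u_i = v_i − Σ_{j<i} ((v_i · u_j) / (u_j · u_j)) · u_j.

Step by step this gives:
  u_1 = (1, 3, -1)
  u_2 = (-31/11, 6/11, -13/11)
  u_3 = (18/53, -24/53, -54/53)

Orthogonality check:
  u_2 · u_1 = 0 (should be 0)
  u_3 · u_1 = 0 (should be 0)
  u_3 · u_2 = 0 (should be 0)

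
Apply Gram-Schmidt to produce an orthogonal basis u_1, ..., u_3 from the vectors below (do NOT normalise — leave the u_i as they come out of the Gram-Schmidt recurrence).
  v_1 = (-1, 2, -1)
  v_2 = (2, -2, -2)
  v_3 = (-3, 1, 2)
Orthogonal basis:
  u_1 = (-1, 2, -1)
  u_2 = (4/3, -2/3, -8/3)
  u_3 = (-15/14, -5/7, -5/14)

Apply the Gram-Schmidt recurrence
  u_1 = v_1
  u_i = v_i − Σ_{j<i} ((v_i · u_j) / (u_j · u_j)) · u_j.

Step by step this gives:
  u_1 = (-1, 2, -1)
  u_2 = (4/3, -2/3, -8/3)
  u_3 = (-15/14, -5/7, -5/14)

Orthogonality check:
  u_2 · u_1 = 0 (should be 0)
  u_3 · u_1 = 0 (should be 0)
  u_3 · u_2 = 0 (should be 0)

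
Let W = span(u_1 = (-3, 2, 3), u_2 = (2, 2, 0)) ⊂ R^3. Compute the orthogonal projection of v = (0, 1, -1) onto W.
proj_W(v) = (24/43, 19/43, -3/43)

Set up U = [u_1 | ... | u_2] ∈ R^(3×2). The projector onto W = col(U) is P = U (U^T U)^(-1) U^T.
Compute U^T U =
  [22, -2]
  [-2, 8],
and U^T v = (-1, 2).
Solve U^T U · c = U^T v for the coefficients: c = (-1/43, 21/86). The projection is proj_W(v) = U c.
Check: (v - proj_W(v)) · u_1 = 0  (should be 0).
Check: (v - proj_W(v)) · u_2 = 0  (should be 0).
Result: proj_W(v) = (24/43, 19/43, -3/43).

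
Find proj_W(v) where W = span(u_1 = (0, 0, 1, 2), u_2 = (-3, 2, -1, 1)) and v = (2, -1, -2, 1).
proj_W(v) = (75/74, -25/37, 15/37, -15/74)

Set up U = [u_1 | ... | u_2] ∈ R^(4×2). The projector onto W = col(U) is P = U (U^T U)^(-1) U^T.
Compute U^T U =
  [5, 1]
  [1, 15],
and U^T v = (0, -5).
Solve U^T U · c = U^T v for the coefficients: c = (5/74, -25/74). The projection is proj_W(v) = U c.
Check: (v - proj_W(v)) · u_1 = 0  (should be 0).
Check: (v - proj_W(v)) · u_2 = 0  (should be 0).
Result: proj_W(v) = (75/74, -25/37, 15/37, -15/74).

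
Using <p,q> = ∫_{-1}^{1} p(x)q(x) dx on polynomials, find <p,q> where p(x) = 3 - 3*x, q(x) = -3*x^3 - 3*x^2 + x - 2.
<p,q> = -82/5

Expand the product: p(x)·q(x) = 9*x^4 - 12*x^2 + 9*x - 6.
∫_{-1}^{1} of each monomial x^k gives [2/(k+1) if k even, 0 if k odd]. Integrating term-by-term (or equivalently evaluating the antiderivative F(x) = 9*x^5/5 - 4*x^3 + 9*x^2/2 - 6*x at the endpoints):
  F(1) − F(−1) = -37/10 − (127/10) = -82/5.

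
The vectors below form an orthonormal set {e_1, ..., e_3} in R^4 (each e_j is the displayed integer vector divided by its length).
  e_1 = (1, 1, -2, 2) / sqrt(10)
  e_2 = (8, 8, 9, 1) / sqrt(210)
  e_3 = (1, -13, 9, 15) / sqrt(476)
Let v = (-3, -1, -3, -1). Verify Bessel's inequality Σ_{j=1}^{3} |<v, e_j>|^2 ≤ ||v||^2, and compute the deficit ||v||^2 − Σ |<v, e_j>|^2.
Σ |<v, e_j>|^2 = 328/17; ||v||^2 = 20; deficit = 12/17

Write each e_j = u_j / sqrt(<u_j, u_j>) where u_j is the displayed integer vector. Then <v, e_j> = <v, u_j> / sqrt(<u_j, u_j>), so |<v, e_j>|^2 = <v, u_j>^2 / <u_j, u_j>.
Coefficients: <v, e_1> = 0/sqrt(10), <v, e_2> = -60/sqrt(210), <v, e_3> = -32/sqrt(476).
Square and sum: Σ |<v, e_j>|^2 = 328/17.
Compute ||v||^2 = v·v = 20.
Deficit = 20 − 328/17 = 12/17 ≥ 0, confirming Bessel's inequality. (The deficit equals ||v − Σ <v,e_j> e_j||^2, the squared distance from v to span{e_j}.)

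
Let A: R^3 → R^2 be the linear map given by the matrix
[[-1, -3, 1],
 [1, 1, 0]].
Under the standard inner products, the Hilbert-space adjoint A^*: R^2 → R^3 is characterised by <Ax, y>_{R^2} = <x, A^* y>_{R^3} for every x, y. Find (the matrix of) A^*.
A^* = A^T =
[[-1, 1],
 [-3, 1],
 [1, 0]]

For real matrices with standard dot products, the defining identity <Ax, y> = <x, A^* y> gives (Ax)^T y = x^T (A^*) y, i.e. x^T A^T y = x^T (A^*) y. Since this holds for all x, y, we must have A^* = A^T. Therefore
A^* =
[[-1, 1],
 [-3, 1],
 [1, 0]].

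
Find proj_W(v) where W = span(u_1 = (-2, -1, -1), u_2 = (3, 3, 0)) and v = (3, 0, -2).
proj_W(v) = (4/3, 5/3, -1/3)

Set up U = [u_1 | ... | u_2] ∈ R^(3×2). The projector onto W = col(U) is P = U (U^T U)^(-1) U^T.
Compute U^T U =
  [6, -9]
  [-9, 18],
and U^T v = (-4, 9).
Solve U^T U · c = U^T v for the coefficients: c = (1/3, 2/3). The projection is proj_W(v) = U c.
Check: (v - proj_W(v)) · u_1 = 0  (should be 0).
Check: (v - proj_W(v)) · u_2 = 0  (should be 0).
Result: proj_W(v) = (4/3, 5/3, -1/3).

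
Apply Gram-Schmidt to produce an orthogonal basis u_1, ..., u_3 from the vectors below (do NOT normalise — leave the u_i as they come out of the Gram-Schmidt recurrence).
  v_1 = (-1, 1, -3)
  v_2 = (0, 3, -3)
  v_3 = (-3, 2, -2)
Orthogonal basis:
  u_1 = (-1, 1, -3)
  u_2 = (12/11, 21/11, 3/11)
  u_3 = (-2, 1, 1)

Apply the Gram-Schmidt recurrence
  u_1 = v_1
  u_i = v_i − Σ_{j<i} ((v_i · u_j) / (u_j · u_j)) · u_j.

Step by step this gives:
  u_1 = (-1, 1, -3)
  u_2 = (12/11, 21/11, 3/11)
  u_3 = (-2, 1, 1)

Orthogonality check:
  u_2 · u_1 = 0 (should be 0)
  u_3 · u_1 = 0 (should be 0)
  u_3 · u_2 = 0 (should be 0)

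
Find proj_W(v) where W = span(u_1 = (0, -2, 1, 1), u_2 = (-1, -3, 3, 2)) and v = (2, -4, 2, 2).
proj_W(v) = (12/17, -76/17, 20/17, 32/17)

Set up U = [u_1 | ... | u_2] ∈ R^(4×2). The projector onto W = col(U) is P = U (U^T U)^(-1) U^T.
Compute U^T U =
  [6, 11]
  [11, 23],
and U^T v = (12, 20).
Solve U^T U · c = U^T v for the coefficients: c = (56/17, -12/17). The projection is proj_W(v) = U c.
Check: (v - proj_W(v)) · u_1 = 0  (should be 0).
Check: (v - proj_W(v)) · u_2 = 0  (should be 0).
Result: proj_W(v) = (12/17, -76/17, 20/17, 32/17).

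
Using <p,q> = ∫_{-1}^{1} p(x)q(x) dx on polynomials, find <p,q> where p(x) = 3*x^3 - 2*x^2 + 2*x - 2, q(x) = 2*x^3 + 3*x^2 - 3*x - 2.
<p,q> = -2/105

Expand the product: p(x)·q(x) = 6*x^6 + 5*x^5 - 11*x^4 + 2*x^3 - 8*x^2 + 2*x + 4.
∫_{-1}^{1} of each monomial x^k gives [2/(k+1) if k even, 0 if k odd]. Integrating term-by-term (or equivalently evaluating the antiderivative F(x) = 6*x^7/7 + 5*x^6/6 - 11*x^5/5 + x^4/2 - 8*x^3/3 + x^2 + 4*x at the endpoints):
  F(1) − F(−1) = 244/105 − (82/35) = -2/105.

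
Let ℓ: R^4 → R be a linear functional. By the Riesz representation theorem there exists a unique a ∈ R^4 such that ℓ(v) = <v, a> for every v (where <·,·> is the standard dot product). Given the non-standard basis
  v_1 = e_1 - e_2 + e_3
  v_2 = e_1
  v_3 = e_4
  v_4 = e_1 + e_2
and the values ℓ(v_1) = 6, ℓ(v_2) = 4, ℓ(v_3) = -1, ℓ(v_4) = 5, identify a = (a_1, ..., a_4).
a = (4, 1, 3, -1)

Write a = (a_1, ..., a_4) in the standard basis. For each basis vector v_i, ℓ(v_i) = <v_i, a> is a linear equation in the a_j's. Collect the n equations into a matrix system V a = ℓ, where row i of V is v_i (expressed in the standard basis). Since V is invertible (lower-triangular with 1s on the diagonal, up to permutation), solve by back-substitution:
  V =
[[1, -1, 1, 0],
 [1, 0, 0, 0],
 [0, 0, 0, 1],
 [1, 1, 0, 0]]
  V a = (6, 4, -1, 5)
Solving gives a = (4, 1, 3, -1).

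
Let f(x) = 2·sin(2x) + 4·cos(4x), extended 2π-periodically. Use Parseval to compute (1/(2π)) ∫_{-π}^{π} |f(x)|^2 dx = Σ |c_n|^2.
Σ |c_n|^2 = 10

Expand |f|^2 and use orthogonality of {sin(nx), cos(mx)} on [-π, π]:
  ∫_{-π}^{π} sin(nx)^2 dx = π, ∫ cos(mx)^2 dx = π, and cross terms integrate to 0.
So ∫_{-π}^{π} f(x)^2 dx = 2^2 · π + 4^2 · π = (4 + 16)π.
Divide by 2π: (4 + 16)/2 = 10.
By Parseval, this equals Σ |c_n|^2.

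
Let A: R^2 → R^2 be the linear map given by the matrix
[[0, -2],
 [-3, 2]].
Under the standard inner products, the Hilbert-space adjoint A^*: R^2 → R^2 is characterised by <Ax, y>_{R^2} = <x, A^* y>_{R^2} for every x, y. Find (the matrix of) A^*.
A^* = A^T =
[[0, -3],
 [-2, 2]]

For real matrices with standard dot products, the defining identity <Ax, y> = <x, A^* y> gives (Ax)^T y = x^T (A^*) y, i.e. x^T A^T y = x^T (A^*) y. Since this holds for all x, y, we must have A^* = A^T. Therefore
A^* =
[[0, -3],
 [-2, 2]].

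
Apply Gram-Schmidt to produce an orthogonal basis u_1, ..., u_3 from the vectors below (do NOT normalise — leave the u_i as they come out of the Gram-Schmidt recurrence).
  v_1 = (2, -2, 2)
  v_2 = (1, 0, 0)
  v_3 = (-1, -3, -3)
Orthogonal basis:
  u_1 = (2, -2, 2)
  u_2 = (2/3, 1/3, -1/3)
  u_3 = (0, -3, -3)

Apply the Gram-Schmidt recurrence
  u_1 = v_1
  u_i = v_i − Σ_{j<i} ((v_i · u_j) / (u_j · u_j)) · u_j.

Step by step this gives:
  u_1 = (2, -2, 2)
  u_2 = (2/3, 1/3, -1/3)
  u_3 = (0, -3, -3)

Orthogonality check:
  u_2 · u_1 = 0 (should be 0)
  u_3 · u_1 = 0 (should be 0)
  u_3 · u_2 = 0 (should be 0)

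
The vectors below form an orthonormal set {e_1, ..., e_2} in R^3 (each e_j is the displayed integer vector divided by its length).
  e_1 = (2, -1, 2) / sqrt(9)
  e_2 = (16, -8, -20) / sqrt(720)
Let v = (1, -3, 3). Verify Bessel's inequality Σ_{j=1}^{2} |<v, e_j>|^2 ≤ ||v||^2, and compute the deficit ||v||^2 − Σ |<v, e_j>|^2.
Σ |<v, e_j>|^2 = 14; ||v||^2 = 19; deficit = 5

Write each e_j = u_j / sqrt(<u_j, u_j>) where u_j is the displayed integer vector. Then <v, e_j> = <v, u_j> / sqrt(<u_j, u_j>), so |<v, e_j>|^2 = <v, u_j>^2 / <u_j, u_j>.
Coefficients: <v, e_1> = 11/sqrt(9), <v, e_2> = -20/sqrt(720).
Square and sum: Σ |<v, e_j>|^2 = 14.
Compute ||v||^2 = v·v = 19.
Deficit = 19 − 14 = 5 ≥ 0, confirming Bessel's inequality. (The deficit equals ||v − Σ <v,e_j> e_j||^2, the squared distance from v to span{e_j}.)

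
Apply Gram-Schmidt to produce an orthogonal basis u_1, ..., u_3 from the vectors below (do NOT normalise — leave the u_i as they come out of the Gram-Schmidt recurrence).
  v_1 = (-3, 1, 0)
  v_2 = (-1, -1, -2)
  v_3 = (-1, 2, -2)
Orthogonal basis:
  u_1 = (-3, 1, 0)
  u_2 = (-2/5, -6/5, -2)
  u_3 = (9/14, 27/14, -9/7)

Apply the Gram-Schmidt recurrence
  u_1 = v_1
  u_i = v_i − Σ_{j<i} ((v_i · u_j) / (u_j · u_j)) · u_j.

Step by step this gives:
  u_1 = (-3, 1, 0)
  u_2 = (-2/5, -6/5, -2)
  u_3 = (9/14, 27/14, -9/7)

Orthogonality check:
  u_2 · u_1 = 0 (should be 0)
  u_3 · u_1 = 0 (should be 0)
  u_3 · u_2 = 0 (should be 0)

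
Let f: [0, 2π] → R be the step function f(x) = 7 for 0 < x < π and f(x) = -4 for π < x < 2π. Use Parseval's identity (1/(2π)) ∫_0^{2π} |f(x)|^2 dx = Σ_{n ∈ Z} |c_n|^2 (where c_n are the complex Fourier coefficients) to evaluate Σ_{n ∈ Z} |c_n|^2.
Σ |c_n|^2 = 65/2

Parseval equates the L^2 energy of f (normalised by 1/(2π)) with the ℓ^2 sum of its Fourier coefficients: (1/(2π)) ∫_0^{2π} |f|^2 = Σ |c_n|^2.
Compute the left side: (1/(2π)) [∫_0^π 7^2 dx + ∫_π^{2π} (-4)^2 dx] = (1/(2π)) · (49π + 16π) = (49 + 16)/2 = 65/2.
So Σ_{n ∈ Z} |c_n|^2 = 65/2.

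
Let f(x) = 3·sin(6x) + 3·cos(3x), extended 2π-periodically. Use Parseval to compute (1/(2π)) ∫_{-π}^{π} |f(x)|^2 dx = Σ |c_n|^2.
Σ |c_n|^2 = 9

Expand |f|^2 and use orthogonality of {sin(nx), cos(mx)} on [-π, π]:
  ∫_{-π}^{π} sin(nx)^2 dx = π, ∫ cos(mx)^2 dx = π, and cross terms integrate to 0.
So ∫_{-π}^{π} f(x)^2 dx = 3^2 · π + 3^2 · π = (9 + 9)π.
Divide by 2π: (9 + 9)/2 = 9.
By Parseval, this equals Σ |c_n|^2.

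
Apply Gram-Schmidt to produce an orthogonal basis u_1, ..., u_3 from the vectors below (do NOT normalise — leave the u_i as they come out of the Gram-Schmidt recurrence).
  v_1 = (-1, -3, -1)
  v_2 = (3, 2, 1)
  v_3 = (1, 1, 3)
Orthogonal basis:
  u_1 = (-1, -3, -1)
  u_2 = (23/11, -8/11, 1/11)
  u_3 = (-1/3, -2/3, 7/3)

Apply the Gram-Schmidt recurrence
  u_1 = v_1
  u_i = v_i − Σ_{j<i} ((v_i · u_j) / (u_j · u_j)) · u_j.

Step by step this gives:
  u_1 = (-1, -3, -1)
  u_2 = (23/11, -8/11, 1/11)
  u_3 = (-1/3, -2/3, 7/3)

Orthogonality check:
  u_2 · u_1 = 0 (should be 0)
  u_3 · u_1 = 0 (should be 0)
  u_3 · u_2 = 0 (should be 0)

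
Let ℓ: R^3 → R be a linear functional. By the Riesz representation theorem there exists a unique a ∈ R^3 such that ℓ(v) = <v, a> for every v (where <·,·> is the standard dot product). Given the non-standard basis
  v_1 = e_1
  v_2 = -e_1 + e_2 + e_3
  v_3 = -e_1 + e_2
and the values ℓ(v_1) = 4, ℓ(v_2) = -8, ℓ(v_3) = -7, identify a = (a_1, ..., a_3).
a = (4, -3, -1)

Write a = (a_1, ..., a_3) in the standard basis. For each basis vector v_i, ℓ(v_i) = <v_i, a> is a linear equation in the a_j's. Collect the n equations into a matrix system V a = ℓ, where row i of V is v_i (expressed in the standard basis). Since V is invertible (lower-triangular with 1s on the diagonal, up to permutation), solve by back-substitution:
  V =
[[1, 0, 0],
 [-1, 1, 1],
 [-1, 1, 0]]
  V a = (4, -8, -7)
Solving gives a = (4, -3, -1).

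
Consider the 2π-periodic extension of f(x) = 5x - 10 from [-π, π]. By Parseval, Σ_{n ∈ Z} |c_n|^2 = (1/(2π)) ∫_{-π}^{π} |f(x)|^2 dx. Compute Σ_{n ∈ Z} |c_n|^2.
Σ |c_n|^2 = 25π^2/3 + 100

Expand and integrate term by term over [-π, π]:
  ∫ (5x)^2 dx = 25·(2π^3/3); ∫ 2·5·(-10)·x dx = 0 (odd integrand); ∫ (-10)^2 dx = 100·2π.
So (1/(2π)) ∫_{-π}^{π} (5x - 10)^2 dx = 25π^2/3 + 100 = 25π^2/3 + 100.
Parseval ⇒ Σ |c_n|^2 = 25π^2/3 + 100.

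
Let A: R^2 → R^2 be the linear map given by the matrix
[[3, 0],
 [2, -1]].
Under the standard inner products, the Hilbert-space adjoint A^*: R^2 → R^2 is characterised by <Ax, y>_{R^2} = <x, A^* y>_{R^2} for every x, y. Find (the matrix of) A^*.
A^* = A^T =
[[3, 2],
 [0, -1]]

For real matrices with standard dot products, the defining identity <Ax, y> = <x, A^* y> gives (Ax)^T y = x^T (A^*) y, i.e. x^T A^T y = x^T (A^*) y. Since this holds for all x, y, we must have A^* = A^T. Therefore
A^* =
[[3, 2],
 [0, -1]].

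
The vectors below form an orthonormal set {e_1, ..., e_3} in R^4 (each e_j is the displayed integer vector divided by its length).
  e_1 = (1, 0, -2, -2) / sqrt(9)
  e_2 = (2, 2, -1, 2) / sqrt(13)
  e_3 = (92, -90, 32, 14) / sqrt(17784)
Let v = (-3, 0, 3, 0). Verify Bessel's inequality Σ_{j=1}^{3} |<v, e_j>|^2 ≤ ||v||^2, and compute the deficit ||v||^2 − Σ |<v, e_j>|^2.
Σ |<v, e_j>|^2 = 324/19; ||v||^2 = 18; deficit = 18/19

Write each e_j = u_j / sqrt(<u_j, u_j>) where u_j is the displayed integer vector. Then <v, e_j> = <v, u_j> / sqrt(<u_j, u_j>), so |<v, e_j>|^2 = <v, u_j>^2 / <u_j, u_j>.
Coefficients: <v, e_1> = -9/sqrt(9), <v, e_2> = -9/sqrt(13), <v, e_3> = -180/sqrt(17784).
Square and sum: Σ |<v, e_j>|^2 = 324/19.
Compute ||v||^2 = v·v = 18.
Deficit = 18 − 324/19 = 18/19 ≥ 0, confirming Bessel's inequality. (The deficit equals ||v − Σ <v,e_j> e_j||^2, the squared distance from v to span{e_j}.)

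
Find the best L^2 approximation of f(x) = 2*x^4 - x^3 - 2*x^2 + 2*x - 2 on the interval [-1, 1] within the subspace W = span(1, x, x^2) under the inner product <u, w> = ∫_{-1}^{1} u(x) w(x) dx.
g(x) = -2*x^2/7 + 7*x/5 - 76/35

The best approximation g ∈ W is the orthogonal projection of f onto W. Writing g = a_0 + a_1 x + a_2 x^2, the coefficients solve the normal equations G · a = b where
  G_{ij} = <φ_i, φ_j> and b_i = <f, φ_i>, with φ_0 = 1, φ_1 = x, φ_2 = x^2.
G =
  [2, 0, 2/3]
  [0, 2/3, 0]
  [2/3, 0, 2/5],
b = (-68/15, 14/15, -164/105).
Solving gives a_0 = -76/35, a_1 = 7/5, a_2 = -2/7, so
  g(x) = -2*x^2/7 + 7*x/5 - 76/35.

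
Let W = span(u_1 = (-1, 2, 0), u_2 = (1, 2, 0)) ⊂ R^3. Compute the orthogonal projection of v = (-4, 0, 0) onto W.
proj_W(v) = (-4, 0, 0)

Set up U = [u_1 | ... | u_2] ∈ R^(3×2). The projector onto W = col(U) is P = U (U^T U)^(-1) U^T.
Compute U^T U =
  [5, 3]
  [3, 5],
and U^T v = (4, -4).
Solve U^T U · c = U^T v for the coefficients: c = (2, -2). The projection is proj_W(v) = U c.
Check: (v - proj_W(v)) · u_1 = 0  (should be 0).
Check: (v - proj_W(v)) · u_2 = 0  (should be 0).
Result: proj_W(v) = (-4, 0, 0).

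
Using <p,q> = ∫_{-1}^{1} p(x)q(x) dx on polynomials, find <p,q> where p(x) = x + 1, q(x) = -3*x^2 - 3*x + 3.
<p,q> = 2

Expand the product: p(x)·q(x) = -3*x^3 - 6*x^2 + 3.
∫_{-1}^{1} of each monomial x^k gives [2/(k+1) if k even, 0 if k odd]. Integrating term-by-term (or equivalently evaluating the antiderivative F(x) = -3*x^4/4 - 2*x^3 + 3*x at the endpoints):
  F(1) − F(−1) = 1/4 − (-7/4) = 2.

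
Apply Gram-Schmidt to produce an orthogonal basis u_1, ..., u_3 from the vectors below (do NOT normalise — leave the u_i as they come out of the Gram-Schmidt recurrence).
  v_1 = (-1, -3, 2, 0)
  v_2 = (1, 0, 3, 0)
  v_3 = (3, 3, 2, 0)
Orthogonal basis:
  u_1 = (-1, -3, 2, 0)
  u_2 = (19/14, 15/14, 16/7, 0)
  u_3 = (54/115, -6/23, -18/115, 0)

Apply the Gram-Schmidt recurrence
  u_1 = v_1
  u_i = v_i − Σ_{j<i} ((v_i · u_j) / (u_j · u_j)) · u_j.

Step by step this gives:
  u_1 = (-1, -3, 2, 0)
  u_2 = (19/14, 15/14, 16/7, 0)
  u_3 = (54/115, -6/23, -18/115, 0)

Orthogonality check:
  u_2 · u_1 = 0 (should be 0)
  u_3 · u_1 = 0 (should be 0)
  u_3 · u_2 = 0 (should be 0)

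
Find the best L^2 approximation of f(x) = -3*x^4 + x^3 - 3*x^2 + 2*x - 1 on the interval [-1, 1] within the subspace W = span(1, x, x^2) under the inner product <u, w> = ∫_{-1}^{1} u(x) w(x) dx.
g(x) = -39*x^2/7 + 13*x/5 - 26/35

The best approximation g ∈ W is the orthogonal projection of f onto W. Writing g = a_0 + a_1 x + a_2 x^2, the coefficients solve the normal equations G · a = b where
  G_{ij} = <φ_i, φ_j> and b_i = <f, φ_i>, with φ_0 = 1, φ_1 = x, φ_2 = x^2.
G =
  [2, 0, 2/3]
  [0, 2/3, 0]
  [2/3, 0, 2/5],
b = (-26/5, 26/15, -286/105).
Solving gives a_0 = -26/35, a_1 = 13/5, a_2 = -39/7, so
  g(x) = -39*x^2/7 + 13*x/5 - 26/35.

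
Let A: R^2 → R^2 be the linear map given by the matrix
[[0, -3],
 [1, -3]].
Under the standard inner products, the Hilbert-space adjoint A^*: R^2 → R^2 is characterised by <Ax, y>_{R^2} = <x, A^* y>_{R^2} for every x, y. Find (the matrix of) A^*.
A^* = A^T =
[[0, 1],
 [-3, -3]]

For real matrices with standard dot products, the defining identity <Ax, y> = <x, A^* y> gives (Ax)^T y = x^T (A^*) y, i.e. x^T A^T y = x^T (A^*) y. Since this holds for all x, y, we must have A^* = A^T. Therefore
A^* =
[[0, 1],
 [-3, -3]].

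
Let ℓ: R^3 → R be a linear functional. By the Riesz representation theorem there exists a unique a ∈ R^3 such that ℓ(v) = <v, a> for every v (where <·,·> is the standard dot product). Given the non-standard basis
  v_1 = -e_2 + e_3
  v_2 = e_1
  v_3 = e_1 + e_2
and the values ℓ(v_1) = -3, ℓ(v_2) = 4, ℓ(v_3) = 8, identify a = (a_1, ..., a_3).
a = (4, 4, 1)

Write a = (a_1, ..., a_3) in the standard basis. For each basis vector v_i, ℓ(v_i) = <v_i, a> is a linear equation in the a_j's. Collect the n equations into a matrix system V a = ℓ, where row i of V is v_i (expressed in the standard basis). Since V is invertible (lower-triangular with 1s on the diagonal, up to permutation), solve by back-substitution:
  V =
[[0, -1, 1],
 [1, 0, 0],
 [1, 1, 0]]
  V a = (-3, 4, 8)
Solving gives a = (4, 4, 1).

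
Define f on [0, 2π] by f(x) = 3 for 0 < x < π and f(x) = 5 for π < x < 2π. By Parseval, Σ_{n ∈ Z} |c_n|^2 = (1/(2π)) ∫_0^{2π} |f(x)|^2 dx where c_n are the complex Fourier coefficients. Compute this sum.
Σ |c_n|^2 = 17

Parseval equates the L^2 energy of f (normalised by 1/(2π)) with the ℓ^2 sum of its Fourier coefficients: (1/(2π)) ∫_0^{2π} |f|^2 = Σ |c_n|^2.
Compute the left side: (1/(2π)) [∫_0^π 3^2 dx + ∫_π^{2π} 5^2 dx] = (1/(2π)) · (9π + 25π) = (9 + 25)/2 = 17.
So Σ_{n ∈ Z} |c_n|^2 = 17.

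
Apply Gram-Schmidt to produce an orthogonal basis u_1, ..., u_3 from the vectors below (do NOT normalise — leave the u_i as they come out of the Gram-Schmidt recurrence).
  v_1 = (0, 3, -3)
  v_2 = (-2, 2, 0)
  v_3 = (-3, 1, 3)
Orthogonal basis:
  u_1 = (0, 3, -3)
  u_2 = (-2, 1, 1)
  u_3 = (1/3, 1/3, 1/3)

Apply the Gram-Schmidt recurrence
  u_1 = v_1
  u_i = v_i − Σ_{j<i} ((v_i · u_j) / (u_j · u_j)) · u_j.

Step by step this gives:
  u_1 = (0, 3, -3)
  u_2 = (-2, 1, 1)
  u_3 = (1/3, 1/3, 1/3)

Orthogonality check:
  u_2 · u_1 = 0 (should be 0)
  u_3 · u_1 = 0 (should be 0)
  u_3 · u_2 = 0 (should be 0)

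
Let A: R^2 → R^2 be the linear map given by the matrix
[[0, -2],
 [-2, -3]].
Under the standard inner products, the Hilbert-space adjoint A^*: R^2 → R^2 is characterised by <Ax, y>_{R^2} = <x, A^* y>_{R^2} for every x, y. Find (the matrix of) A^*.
A^* = A^T =
[[0, -2],
 [-2, -3]]

For real matrices with standard dot products, the defining identity <Ax, y> = <x, A^* y> gives (Ax)^T y = x^T (A^*) y, i.e. x^T A^T y = x^T (A^*) y. Since this holds for all x, y, we must have A^* = A^T. Therefore
A^* =
[[0, -2],
 [-2, -3]].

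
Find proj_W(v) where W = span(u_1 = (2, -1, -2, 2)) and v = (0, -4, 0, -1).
proj_W(v) = (4/13, -2/13, -4/13, 4/13)

Set up U = [u_1 | ... | u_1] ∈ R^(4×1). The projector onto W = col(U) is P = U (U^T U)^(-1) U^T.
Compute U^T U =
  [13],
and U^T v = (2).
Solve U^T U · c = U^T v for the coefficients: c = (2/13). The projection is proj_W(v) = U c.
Check: (v - proj_W(v)) · u_1 = 0  (should be 0).
Result: proj_W(v) = (4/13, -2/13, -4/13, 4/13).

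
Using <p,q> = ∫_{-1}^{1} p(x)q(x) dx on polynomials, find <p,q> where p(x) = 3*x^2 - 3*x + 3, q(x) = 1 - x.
<p,q> = 10

Expand the product: p(x)·q(x) = -3*x^3 + 6*x^2 - 6*x + 3.
∫_{-1}^{1} of each monomial x^k gives [2/(k+1) if k even, 0 if k odd]. Integrating term-by-term (or equivalently evaluating the antiderivative F(x) = -3*x^4/4 + 2*x^3 - 3*x^2 + 3*x at the endpoints):
  F(1) − F(−1) = 5/4 − (-35/4) = 10.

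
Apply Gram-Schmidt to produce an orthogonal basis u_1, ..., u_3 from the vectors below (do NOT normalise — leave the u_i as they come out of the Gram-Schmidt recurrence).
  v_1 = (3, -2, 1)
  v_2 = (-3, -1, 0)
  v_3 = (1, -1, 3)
Orthogonal basis:
  u_1 = (3, -2, 1)
  u_2 = (-3/2, -2, 1/2)
  u_3 = (-23/91, 69/91, 207/91)

Apply the Gram-Schmidt recurrence
  u_1 = v_1
  u_i = v_i − Σ_{j<i} ((v_i · u_j) / (u_j · u_j)) · u_j.

Step by step this gives:
  u_1 = (3, -2, 1)
  u_2 = (-3/2, -2, 1/2)
  u_3 = (-23/91, 69/91, 207/91)

Orthogonality check:
  u_2 · u_1 = 0 (should be 0)
  u_3 · u_1 = 0 (should be 0)
  u_3 · u_2 = 0 (should be 0)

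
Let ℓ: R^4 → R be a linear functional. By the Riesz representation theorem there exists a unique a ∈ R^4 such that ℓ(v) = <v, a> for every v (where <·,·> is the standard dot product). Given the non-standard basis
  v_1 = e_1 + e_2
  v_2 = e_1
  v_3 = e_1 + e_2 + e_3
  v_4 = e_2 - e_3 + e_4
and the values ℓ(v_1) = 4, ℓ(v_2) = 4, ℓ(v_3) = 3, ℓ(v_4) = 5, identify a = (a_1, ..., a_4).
a = (4, 0, -1, 4)

Write a = (a_1, ..., a_4) in the standard basis. For each basis vector v_i, ℓ(v_i) = <v_i, a> is a linear equation in the a_j's. Collect the n equations into a matrix system V a = ℓ, where row i of V is v_i (expressed in the standard basis). Since V is invertible (lower-triangular with 1s on the diagonal, up to permutation), solve by back-substitution:
  V =
[[1, 1, 0, 0],
 [1, 0, 0, 0],
 [1, 1, 1, 0],
 [0, 1, -1, 1]]
  V a = (4, 4, 3, 5)
Solving gives a = (4, 0, -1, 4).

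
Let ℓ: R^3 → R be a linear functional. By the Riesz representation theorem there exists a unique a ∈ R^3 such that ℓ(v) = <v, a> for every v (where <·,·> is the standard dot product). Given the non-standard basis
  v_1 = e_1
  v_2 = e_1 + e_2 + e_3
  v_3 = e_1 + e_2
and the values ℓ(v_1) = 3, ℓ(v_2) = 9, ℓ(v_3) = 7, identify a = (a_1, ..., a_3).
a = (3, 4, 2)

Write a = (a_1, ..., a_3) in the standard basis. For each basis vector v_i, ℓ(v_i) = <v_i, a> is a linear equation in the a_j's. Collect the n equations into a matrix system V a = ℓ, where row i of V is v_i (expressed in the standard basis). Since V is invertible (lower-triangular with 1s on the diagonal, up to permutation), solve by back-substitution:
  V =
[[1, 0, 0],
 [1, 1, 1],
 [1, 1, 0]]
  V a = (3, 9, 7)
Solving gives a = (3, 4, 2).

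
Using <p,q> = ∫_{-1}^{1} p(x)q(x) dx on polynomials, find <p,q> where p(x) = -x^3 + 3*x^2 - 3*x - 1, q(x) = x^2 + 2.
<p,q> = 8/15

Expand the product: p(x)·q(x) = -x^5 + 3*x^4 - 5*x^3 + 5*x^2 - 6*x - 2.
∫_{-1}^{1} of each monomial x^k gives [2/(k+1) if k even, 0 if k odd]. Integrating term-by-term (or equivalently evaluating the antiderivative F(x) = -x^6/6 + 3*x^5/5 - 5*x^4/4 + 5*x^3/3 - 3*x^2 - 2*x at the endpoints):
  F(1) − F(−1) = -83/20 − (-281/60) = 8/15.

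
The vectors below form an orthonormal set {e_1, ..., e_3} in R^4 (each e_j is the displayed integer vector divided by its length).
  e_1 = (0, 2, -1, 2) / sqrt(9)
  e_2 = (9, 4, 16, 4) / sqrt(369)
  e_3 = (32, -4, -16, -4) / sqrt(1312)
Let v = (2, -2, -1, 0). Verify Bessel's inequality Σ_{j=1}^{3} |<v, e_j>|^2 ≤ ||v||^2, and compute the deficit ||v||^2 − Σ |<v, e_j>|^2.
Σ |<v, e_j>|^2 = 7; ||v||^2 = 9; deficit = 2

Write each e_j = u_j / sqrt(<u_j, u_j>) where u_j is the displayed integer vector. Then <v, e_j> = <v, u_j> / sqrt(<u_j, u_j>), so |<v, e_j>|^2 = <v, u_j>^2 / <u_j, u_j>.
Coefficients: <v, e_1> = -3/sqrt(9), <v, e_2> = -6/sqrt(369), <v, e_3> = 88/sqrt(1312).
Square and sum: Σ |<v, e_j>|^2 = 7.
Compute ||v||^2 = v·v = 9.
Deficit = 9 − 7 = 2 ≥ 0, confirming Bessel's inequality. (The deficit equals ||v − Σ <v,e_j> e_j||^2, the squared distance from v to span{e_j}.)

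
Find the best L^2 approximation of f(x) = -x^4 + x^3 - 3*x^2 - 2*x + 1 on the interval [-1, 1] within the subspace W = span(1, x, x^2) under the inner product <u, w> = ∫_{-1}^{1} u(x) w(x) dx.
g(x) = -27*x^2/7 - 7*x/5 + 38/35

The best approximation g ∈ W is the orthogonal projection of f onto W. Writing g = a_0 + a_1 x + a_2 x^2, the coefficients solve the normal equations G · a = b where
  G_{ij} = <φ_i, φ_j> and b_i = <f, φ_i>, with φ_0 = 1, φ_1 = x, φ_2 = x^2.
G =
  [2, 0, 2/3]
  [0, 2/3, 0]
  [2/3, 0, 2/5],
b = (-2/5, -14/15, -86/105).
Solving gives a_0 = 38/35, a_1 = -7/5, a_2 = -27/7, so
  g(x) = -27*x^2/7 - 7*x/5 + 38/35.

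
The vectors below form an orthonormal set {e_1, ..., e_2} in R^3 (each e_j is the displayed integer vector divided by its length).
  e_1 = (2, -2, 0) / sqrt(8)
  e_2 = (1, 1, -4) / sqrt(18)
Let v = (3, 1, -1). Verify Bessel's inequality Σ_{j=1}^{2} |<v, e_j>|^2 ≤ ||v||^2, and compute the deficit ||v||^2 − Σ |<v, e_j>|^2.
Σ |<v, e_j>|^2 = 50/9; ||v||^2 = 11; deficit = 49/9

Write each e_j = u_j / sqrt(<u_j, u_j>) where u_j is the displayed integer vector. Then <v, e_j> = <v, u_j> / sqrt(<u_j, u_j>), so |<v, e_j>|^2 = <v, u_j>^2 / <u_j, u_j>.
Coefficients: <v, e_1> = 4/sqrt(8), <v, e_2> = 8/sqrt(18).
Square and sum: Σ |<v, e_j>|^2 = 50/9.
Compute ||v||^2 = v·v = 11.
Deficit = 11 − 50/9 = 49/9 ≥ 0, confirming Bessel's inequality. (The deficit equals ||v − Σ <v,e_j> e_j||^2, the squared distance from v to span{e_j}.)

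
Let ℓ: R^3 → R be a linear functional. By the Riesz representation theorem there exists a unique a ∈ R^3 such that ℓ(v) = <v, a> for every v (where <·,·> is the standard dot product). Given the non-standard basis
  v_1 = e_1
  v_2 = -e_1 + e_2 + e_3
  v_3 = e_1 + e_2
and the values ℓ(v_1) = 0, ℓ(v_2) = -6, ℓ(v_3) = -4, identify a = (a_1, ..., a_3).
a = (0, -4, -2)

Write a = (a_1, ..., a_3) in the standard basis. For each basis vector v_i, ℓ(v_i) = <v_i, a> is a linear equation in the a_j's. Collect the n equations into a matrix system V a = ℓ, where row i of V is v_i (expressed in the standard basis). Since V is invertible (lower-triangular with 1s on the diagonal, up to permutation), solve by back-substitution:
  V =
[[1, 0, 0],
 [-1, 1, 1],
 [1, 1, 0]]
  V a = (0, -6, -4)
Solving gives a = (0, -4, -2).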